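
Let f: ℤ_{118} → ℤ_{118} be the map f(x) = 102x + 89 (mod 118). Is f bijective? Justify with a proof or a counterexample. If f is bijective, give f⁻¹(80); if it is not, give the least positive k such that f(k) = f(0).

We have gcd(102, 118) = 2 > 1. Taking a = 0 and b = 59: f(0) = 89 and f(59) = 102·59 + 89 = 6107 ≡ 89 (mod 118).
So f(0) = f(59) while 0 ≠ 59, so f is not injective, hence not bijective.
Since f is not bijective, we find the least positive k with f(k) = f(0): this means 102k ≡ 0 (mod 118), i.e. 118 ∣ 102k. Since gcd(102, 118) = 2, dividing through by 2 this holds exactly when 59 ∣ 51k, and as gcd(51, 59) = 1, exactly when 59 ∣ k.
The smallest positive such k is 59.

59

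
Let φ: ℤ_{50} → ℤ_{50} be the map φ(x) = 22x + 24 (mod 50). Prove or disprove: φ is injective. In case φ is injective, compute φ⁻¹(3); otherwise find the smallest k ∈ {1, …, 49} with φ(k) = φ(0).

25

Recall that injectivity means: for all u, v in the domain, φ(u) = φ(v) implies u = v.
We have gcd(22, 50) = 2 > 1. Taking u = 0 and v = 25: φ(0) = 24 and φ(25) = 22·25 + 24 = 574 ≡ 24 (mod 50).
So φ(0) = φ(25) while 0 ≠ 25, so φ is not injective.
Since φ is not injective, we find the least positive k with φ(k) = φ(0): this means 22k ≡ 0 (mod 50), i.e. 50 ∣ 22k. Since gcd(22, 50) = 2, dividing through by 2 this holds exactly when 25 ∣ 11k, and as gcd(11, 25) = 1, exactly when 25 ∣ k.
The smallest positive such k is 25.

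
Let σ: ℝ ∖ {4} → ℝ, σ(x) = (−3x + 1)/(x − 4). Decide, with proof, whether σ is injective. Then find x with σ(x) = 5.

Suppose σ(u) = σ(v). Cross-multiplying: (−3u + 1)(v − 4) = (−3v + 1)(u − 4).
Expanding both sides and cancelling the symmetric terms leaves 11·(u − v) = 0. Since 11 ≠ 0, u = v. So σ is injective.
Solving σ(x) = 5: cross-multiplying gives −3x + 1 = 5(x − 4), which rearranges to −8x = −21, so x = 21/8.

21/8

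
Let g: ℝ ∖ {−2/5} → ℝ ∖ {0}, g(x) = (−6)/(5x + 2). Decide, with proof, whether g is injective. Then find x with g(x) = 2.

Suppose g(u) = g(v). Cross-multiplying: (−6)(5v + 2) = (−6)(5u + 2).
Expanding both sides and cancelling the symmetric terms leaves 30·(u − v) = 0. Since 30 ≠ 0, u = v. Hence g is injective.
Solving g(x) = 2: cross-multiplying gives −6 = 2(5x + 2), which rearranges to −10x = 10, so x = −1.

-1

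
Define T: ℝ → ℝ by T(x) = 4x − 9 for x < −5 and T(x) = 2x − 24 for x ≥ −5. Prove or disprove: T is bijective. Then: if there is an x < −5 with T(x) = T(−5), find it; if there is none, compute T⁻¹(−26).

-25/4

Both pieces are strictly increasing (slopes 4 and 2), so each is injective on its own interval.
The left piece maps (−∞, −5) onto (−∞, −29); the right piece maps [−5, ∞) onto [−34, ∞).
These images overlap. In particular T(−5) = −34 (right piece), and solving 4x − 9 = −34 on the left piece gives x = −25/4 < −5.
So T(−25/4) = T(−5) with −25/4 ≠ −5, and T is not injective, hence not bijective. This x = −25/4 is the requested value below −5.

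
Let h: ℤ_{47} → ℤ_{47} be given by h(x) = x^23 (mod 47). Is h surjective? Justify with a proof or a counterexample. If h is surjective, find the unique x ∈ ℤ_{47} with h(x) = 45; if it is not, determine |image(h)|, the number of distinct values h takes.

h(1) = 1^23 = 1.
h(2): Repeated squaring mod 47: 2^1 ≡ 2, 2^2 ≡ 2² = 4, 2^4 ≡ 4² = 16, 2^8 ≡ 16² = 256 ≡ 21, 2^16 ≡ 21² = 441 ≡ 18. Since 23 = 16 + 4 + 2 + 1, 2^23 ≡ 18·16·4·2: 18·16 = 288 ≡ 6, then 6·4 = 24, then 24·2 = 48 ≡ 1. So 2^23 ≡ 1 (mod 47).
So h(1) = h(2) = 1 while 1 ≠ 2, hence h is not injective.
A non-injective map from the 47-element set ℤ_{47} to itself takes at most 46 distinct values, so it cannot be surjective. Thus h is not surjective.
Since h is not surjective, we determine |image(h)|. Computing x^23 mod 47 for each x (by repeated squaring, reducing mod 47 at every step), the values h(0), h(1), …, h(46) are: 0, 1, 1, 1, 1, 46, 1, 1, 1, 1, 46, 46, 1, 46, 1, 46, 1, 1, 1, 46, 46, 1, 46, 46, 1, 1, 46, 1, 1, 46, 46, 46, 1, 46, 1, 46, 1, 1, 46, 46, 46, 46, 1, 46, 46, 46, 46.
The distinct values are {0, 1, 46}; there are 3 of them.

3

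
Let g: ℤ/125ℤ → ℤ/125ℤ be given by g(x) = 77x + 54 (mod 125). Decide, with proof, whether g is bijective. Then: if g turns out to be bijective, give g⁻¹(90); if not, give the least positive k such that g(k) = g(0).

93

Recall that g is injective when g(u) = g(v) forces u = v.
If g(u) = g(v), then 77u ≡ 77v (mod 125). Because gcd(77, 125) = 1, we may cancel 77 to get u ≡ v (mod 125).
We now compute 77⁻¹ mod 125 explicitly. Euclid's algorithm: 125 = 1·77 + 48, 77 = 1·48 + 29, 48 = 1·29 + 19, 29 = 1·19 + 10, 19 = 1·10 + 9, 10 = 1·9 + 1; back-substituting gives 1 = 13·77 − 8·125, so 77⁻¹ ≡ 13 (mod 125).
For any y ∈ ℤ/125ℤ, x = 13(y − 54) mod 125 satisfies g(x) = 77·13(y − 54) + 54 ≡ y (since 77·13 ≡ 1 mod 125). So every y has a preimage.
Thus g is bijective.
Since g is bijective, we compute g⁻¹(90): solve 77x + 54 ≡ 90 (mod 125), i.e. 77x ≡ 36 (mod 125).
Multiplying by 77⁻¹ = 13 gives x ≡ 13·36 = 468 = 3·125 + 93 ≡ 93 (mod 125).
Check: g(93) = 77·93 + 54 = 7215 = 57·125 + 90 ≡ 90 (mod 125).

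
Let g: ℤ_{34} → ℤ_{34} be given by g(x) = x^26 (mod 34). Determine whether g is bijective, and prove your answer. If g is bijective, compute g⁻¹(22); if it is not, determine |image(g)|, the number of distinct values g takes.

18

g(16): Repeated squaring mod 34: 16^1 ≡ 16, 16^2 ≡ 16² = 256 ≡ 18, 16^4 ≡ 18² = 324 ≡ 18, 16^8 ≡ 18² = 324 ≡ 18, 16^16 ≡ 18² = 324 ≡ 18. Since 26 = 16 + 8 + 2, 16^26 ≡ 18·18·18: 18·18 = 324 ≡ 18, then 18·18 = 324 ≡ 18. So 16^26 ≡ 18 (mod 34).
g(18): Repeated squaring mod 34: 18^1 ≡ 18, 18^2 ≡ 18² = 324 ≡ 18, 18^4 ≡ 18² = 324 ≡ 18, 18^8 ≡ 18² = 324 ≡ 18, 18^16 ≡ 18² = 324 ≡ 18. Since 26 = 16 + 8 + 2, 18^26 ≡ 18·18·18: 18·18 = 324 ≡ 18, then 18·18 = 324 ≡ 18. So 18^26 ≡ 18 (mod 34).
So g(16) = g(18) = 18 while 16 ≠ 18, hence g is not injective, hence not bijective.
Since g is not bijective, we determine |image(g)|. Computing x^26 mod 34 for each x (by repeated squaring, reducing mod 34 at every step), the values g(0), g(1), …, g(33) are: 0, 1, 4, 25, 16, 9, 32, 19, 30, 13, 2, 15, 26, 33, 8, 21, 18, 17, 18, 21, 8, 33, 26, 15, 2, 13, 30, 19, 32, 9, 16, 25, 4, 1.
The distinct values are {0, 1, 2, 4, 8, 9, 13, 15, 16, 17, 18, 19, 21, 25, 26, 30, 32, 33}; there are 18 of them.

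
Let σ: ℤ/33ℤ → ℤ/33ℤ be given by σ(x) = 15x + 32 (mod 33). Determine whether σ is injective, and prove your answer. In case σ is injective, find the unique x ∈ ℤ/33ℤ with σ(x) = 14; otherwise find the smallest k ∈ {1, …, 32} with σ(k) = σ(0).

11

We have gcd(15, 33) = 3 > 1. Taking x_1 = 0 and x_2 = 11: σ(0) = 32 and σ(11) = 15·11 + 32 = 197 ≡ 32 (mod 33).
So σ(0) = σ(11) while 0 ≠ 11, hence σ is not injective.
Since σ is not injective, we find the least positive k with σ(k) = σ(0): this means 15k ≡ 0 (mod 33), i.e. 33 ∣ 15k. Since gcd(15, 33) = 3, dividing through by 3 this holds exactly when 11 ∣ 5k, and as gcd(5, 11) = 1, exactly when 11 ∣ k.
The smallest positive such k is 11.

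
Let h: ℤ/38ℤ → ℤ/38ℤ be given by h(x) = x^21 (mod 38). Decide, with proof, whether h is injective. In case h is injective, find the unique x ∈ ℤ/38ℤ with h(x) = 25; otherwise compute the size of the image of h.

h(4): Repeated squaring mod 38: 4^1 ≡ 4, 4^2 ≡ 4² = 16, 4^4 ≡ 16² = 256 ≡ 28, 4^8 ≡ 28² = 784 ≡ 24, 4^16 ≡ 24² = 576 ≡ 6. Since 21 = 16 + 4 + 1, 4^21 ≡ 6·28·4: 6·28 = 168 ≡ 16, then 16·4 = 64 ≡ 26. So 4^21 ≡ 26 (mod 38).
h(6): Repeated squaring mod 38: 6^1 ≡ 6, 6^2 ≡ 6² = 36, 6^4 ≡ 36² = 1296 ≡ 4, 6^8 ≡ 4² = 16, 6^16 ≡ 16² = 256 ≡ 28. Since 21 = 16 + 4 + 1, 6^21 ≡ 28·4·6: 28·4 = 112 ≡ 36, then 36·6 = 216 ≡ 26. So 6^21 ≡ 26 (mod 38).
So h(4) = h(6) = 26 while 4 ≠ 6, therefore h is not injective.
Since h is not injective, we determine |image(h)|. Computing x^21 mod 38 for each x (by repeated squaring, reducing mod 38 at every step), the values h(0), h(1), …, h(37) are: 0, 1, 8, 27, 26, 11, 26, 1, 18, 7, 12, 1, 18, 31, 8, 31, 30, 11, 18, 19, 20, 27, 8, 7, 30, 7, 20, 37, 26, 31, 20, 37, 12, 27, 12, 11, 30, 37.
The distinct values are {0, 1, 7, 8, 11, 12, 18, 19, 20, 26, 27, 30, 31, 37}; there are 14 of them.

14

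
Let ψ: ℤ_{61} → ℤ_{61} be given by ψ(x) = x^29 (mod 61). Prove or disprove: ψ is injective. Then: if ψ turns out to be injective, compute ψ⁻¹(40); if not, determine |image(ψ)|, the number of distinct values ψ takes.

32

Since 61 is prime, the nonzero elements of ℤ_{61} form a cyclic group of order 60.
As gcd(29, 60) = 1, raising to the 29th power is a bijection on this group: if u^29 ≡ v^29 then (uv^{−1})^29 = 1, and the only element of order dividing gcd(29, 60) = 1 is 1, so u = v.
With ψ(0) = 0 this makes ψ injective on all of ℤ_{61}, hence bijective (finite equal-size domain and codomain). In particular ψ is injective.
Since ψ is injective, we find the preimage of 40. The inverse of x ↦ x^29 on (ℤ_{61})^× is x ↦ x^29, because 29·29 = 841 = 14·60 + 1 ≡ 1 (mod 60) and x^{60} = 1 for x ≠ 0 (Fermat). So ψ⁻¹(40) = 40^29 mod 61.
Repeated squaring mod 61: 40^1 ≡ 40, 40^2 ≡ 40² = 1600 ≡ 14, 40^4 ≡ 14² = 196 ≡ 13, 40^8 ≡ 13² = 169 ≡ 47, 40^16 ≡ 47² = 2209 ≡ 13. Since 29 = 16 + 8 + 4 + 1, 40^29 ≡ 13·47·13·40: 13·47 = 611 ≡ 1, then 1·13 = 13, then 13·40 = 520 ≡ 32. So 40^29 ≡ 32 (mod 61).
Hence ψ⁻¹(40) = 32.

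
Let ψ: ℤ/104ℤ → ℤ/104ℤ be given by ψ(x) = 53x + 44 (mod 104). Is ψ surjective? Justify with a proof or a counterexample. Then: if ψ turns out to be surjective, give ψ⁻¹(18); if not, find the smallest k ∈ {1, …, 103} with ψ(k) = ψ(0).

Since gcd(53, 104) = 1, 53 is invertible modulo 104. Euclid's algorithm: 104 = 1·53 + 51, 53 = 1·51 + 2, 51 = 25·2 + 1; back-substituting gives 1 = 53·53 − 27·104, so 53⁻¹ ≡ 53 (mod 104).
For any y ∈ ℤ/104ℤ, x = 53(y − 44) mod 104 satisfies ψ(x) = 53·53(y − 44) + 44 ≡ y (since 53·53 ≡ 1 mod 104). So every y has a preimage.
Thus ψ is surjective.
Since ψ is surjective, we compute ψ⁻¹(18): solve 53x + 44 ≡ 18 (mod 104), i.e. 53x ≡ 78 (mod 104).
Multiplying by 53⁻¹ = 53 gives x ≡ 53·78 = 4134 = 39·104 + 78 ≡ 78 (mod 104).
Check: ψ(78) = 53·78 + 44 = 4178 = 40·104 + 18 ≡ 18 (mod 104).

78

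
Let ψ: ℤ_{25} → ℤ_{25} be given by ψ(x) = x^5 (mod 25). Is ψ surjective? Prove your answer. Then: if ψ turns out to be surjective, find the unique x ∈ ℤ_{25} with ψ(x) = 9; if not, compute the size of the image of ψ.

ψ(0) = 0^5 = 0.
ψ(5): Repeated squaring mod 25: 5^1 ≡ 5, 5^2 ≡ 5² = 25 ≡ 0, 5^4 ≡ 0² = 0. Since 5 = 4 + 1, 5^5 ≡ 0·5: 0·5 = 0. So 5^5 ≡ 0 (mod 25).
So ψ(0) = ψ(5) = 0 while 0 ≠ 5, therefore ψ is not injective.
A non-injective map from the 25-element set ℤ_{25} to itself takes at most 24 distinct values, so it cannot be surjective. Thus ψ is not surjective.
Since ψ is not surjective, we determine |image(ψ)|. Computing x^5 mod 25 for each x (by repeated squaring, reducing mod 25 at every step), the values ψ(0), ψ(1), …, ψ(24) are: 0, 1, 7, 18, 24, 0, 1, 7, 18, 24, 0, 1, 7, 18, 24, 0, 1, 7, 18, 24, 0, 1, 7, 18, 24.
The distinct values are {0, 1, 7, 18, 24}; there are 5 of them.

5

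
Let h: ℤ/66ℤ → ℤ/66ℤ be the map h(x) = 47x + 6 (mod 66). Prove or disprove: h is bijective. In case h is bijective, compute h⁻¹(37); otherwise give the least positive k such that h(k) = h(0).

By definition, injectivity means: for all s, t in the domain, h(s) = h(t) implies s = t.
If h(s) = h(t), then 47s ≡ 47t (mod 66). Because gcd(47, 66) = 1, we may cancel 47 to get s ≡ t (mod 66).
We now compute 47⁻¹ mod 66 explicitly. Euclid's algorithm: 66 = 1·47 + 19, 47 = 2·19 + 9, 19 = 2·9 + 1; back-substituting gives 1 = 59·47 − 42·66, so 47⁻¹ ≡ 59 (mod 66).
Then y ↦ 59(y − 6) is a two-sided inverse to h, so every y ∈ ℤ/66ℤ has a preimage.
So h is bijective.
Since h is bijective, we find h⁻¹(37): we need 47x ≡ 37 − 6 ≡ 31 (mod 66). Using 47⁻¹ = 59: x ≡ 59·31 = 1829 = 27·66 + 47, so x = 47.
Check: h(47) = 47·47 + 6 = 2215 = 33·66 + 37 ≡ 37 (mod 66).

47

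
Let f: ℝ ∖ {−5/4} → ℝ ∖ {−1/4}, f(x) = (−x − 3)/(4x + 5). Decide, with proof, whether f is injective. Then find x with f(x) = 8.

-43/33

Suppose f(u) = f(v). Cross-multiplying: (−u − 3)(4v + 5) = (−v − 3)(4u + 5).
Expanding both sides and cancelling the symmetric terms leaves 7·(u − v) = 0. Since 7 ≠ 0, u = v. Hence f is injective.
Solving f(x) = 8: cross-multiplying gives −x − 3 = 8(4x + 5), which rearranges to −33x = 43, so x = −43/33.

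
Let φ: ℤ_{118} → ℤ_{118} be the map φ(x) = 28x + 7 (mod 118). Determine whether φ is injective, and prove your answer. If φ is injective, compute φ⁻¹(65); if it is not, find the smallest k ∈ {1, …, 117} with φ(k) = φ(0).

We have gcd(28, 118) = 2 > 1. Taking u = 0 and v = 59: φ(0) = 7 and φ(59) = 28·59 + 7 = 1659 ≡ 7 (mod 118).
So φ(0) = φ(59) while 0 ≠ 59, therefore φ is not injective.
Since φ is not injective, we find the least positive k with φ(k) = φ(0): this means 28k ≡ 0 (mod 118), i.e. 118 ∣ 28k. Since gcd(28, 118) = 2, dividing through by 2 this holds exactly when 59 ∣ 14k, and as gcd(14, 59) = 1, exactly when 59 ∣ k.
The smallest positive such k is 59.

59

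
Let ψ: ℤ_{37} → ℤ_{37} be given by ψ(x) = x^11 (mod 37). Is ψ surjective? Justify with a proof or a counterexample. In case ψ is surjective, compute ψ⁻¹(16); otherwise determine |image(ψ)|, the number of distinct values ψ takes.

Since 37 is prime, the nonzero elements of ℤ_{37} form a cyclic group of order 36.
As gcd(11, 36) = 1, raising to the 11th power is a bijection on this group: if u^11 ≡ v^11 then (uv^{−1})^11 = 1, and the only element of order dividing gcd(11, 36) = 1 is 1, so u = v.
With ψ(0) = 0 this makes ψ injective on all of ℤ_{37}, hence bijective (finite equal-size domain and codomain). In particular ψ is surjective.
Since ψ is surjective, we find the preimage of 16. The inverse of x ↦ x^11 on (ℤ_{37})^× is x ↦ x^23, because 11·23 = 253 = 7·36 + 1 ≡ 1 (mod 36) and x^{36} = 1 for x ≠ 0 (Fermat). So ψ⁻¹(16) = 16^23 mod 37.
Repeated squaring mod 37: 16^1 ≡ 16, 16^2 ≡ 16² = 256 ≡ 34, 16^4 ≡ 34² = 1156 ≡ 9, 16^8 ≡ 9² = 81 ≡ 7, 16^16 ≡ 7² = 49 ≡ 12. Since 23 = 16 + 4 + 2 + 1, 16^23 ≡ 12·9·34·16: 12·9 = 108 ≡ 34, then 34·34 = 1156 ≡ 9, then 9·16 = 144 ≡ 33. So 16^23 ≡ 33 (mod 37).
Hence ψ⁻¹(16) = 33.

33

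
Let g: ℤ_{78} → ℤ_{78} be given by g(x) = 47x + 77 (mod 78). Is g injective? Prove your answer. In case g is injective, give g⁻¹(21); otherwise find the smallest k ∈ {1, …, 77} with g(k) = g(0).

Recall that g is injective when g(a) = g(b) forces a = b.
If g(a) = g(b), then 47a ≡ 47b (mod 78). Because gcd(47, 78) = 1, we may cancel 47 to get a ≡ b (mod 78).
Therefore g is injective.
We now compute 47⁻¹ mod 78 explicitly. Euclid's algorithm: 78 = 1·47 + 31, 47 = 1·31 + 16, 31 = 1·16 + 15, 16 = 1·15 + 1; back-substituting gives 1 = 5·47 − 3·78, so 47⁻¹ ≡ 5 (mod 78).
Since g is injective, we find g⁻¹(21): we need 47x ≡ 21 − 77 ≡ 22 (mod 78). Using 47⁻¹ = 5: x ≡ 5·22 = 110 = 1·78 + 32, so x = 32.
Check: g(32) = 47·32 + 77 = 1581 = 20·78 + 21 ≡ 21 (mod 78).

32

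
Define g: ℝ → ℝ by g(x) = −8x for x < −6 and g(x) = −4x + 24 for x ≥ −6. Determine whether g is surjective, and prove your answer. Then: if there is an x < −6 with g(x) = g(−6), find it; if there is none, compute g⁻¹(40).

-4

Both pieces are strictly decreasing (slopes −8 and −4), so each is injective on its own interval.
The left piece maps (−∞, −6) onto (48, ∞); the right piece maps [−6, ∞) onto (−∞, 48].
These images together cover ℝ, so g is surjective.
Because the two images are disjoint, no x < −6 has g(x) = g(−6), so we compute g⁻¹(40): 40 lies in (−∞, 48], so solve −4x + 24 = 40: x = (40 − 24)/(−4) = −4.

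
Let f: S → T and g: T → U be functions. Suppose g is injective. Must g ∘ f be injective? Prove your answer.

not injective

No. Take S = {1, 2}, T = U = {1, 2, 3, 4}, f(1) = f(2) = 1, and g = identity (injective).
Then (g ∘ f)(1) = (g ∘ f)(2) = 1 with 1 ≠ 2, so g ∘ f is not injective.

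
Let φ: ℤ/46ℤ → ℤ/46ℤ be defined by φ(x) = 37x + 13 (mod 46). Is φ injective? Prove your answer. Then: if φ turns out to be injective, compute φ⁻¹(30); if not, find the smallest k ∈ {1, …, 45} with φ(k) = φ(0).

39

By definition, φ is injective when φ(a) = φ(b) forces a = b.
Suppose φ(a) = φ(b) in ℤ/46ℤ. Then 37a + 13 ≡ 37b + 13 (mod 46), so 37(a − b) ≡ 0 (mod 46).
Since gcd(37, 46) = 1, 37 is invertible modulo 46, therefore a − b ≡ 0 (mod 46), i.e. a = b.
Therefore φ is injective.
We now compute 37⁻¹ mod 46 explicitly. Euclid's algorithm: 46 = 1·37 + 9, 37 = 4·9 + 1; back-substituting gives 1 = 5·37 − 4·46, so 37⁻¹ ≡ 5 (mod 46).
Since φ is injective, we find φ⁻¹(30): we need 37x ≡ 30 − 13 ≡ 17 (mod 46). Using 37⁻¹ = 5: x ≡ 5·17 = 85 = 1·46 + 39, so x = 39.
Check: φ(39) = 37·39 + 13 = 1456 = 31·46 + 30 ≡ 30 (mod 46).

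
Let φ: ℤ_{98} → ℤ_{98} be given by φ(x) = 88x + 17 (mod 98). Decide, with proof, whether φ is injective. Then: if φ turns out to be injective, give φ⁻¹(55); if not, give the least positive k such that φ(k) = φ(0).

49

By definition, φ is injective if φ(a) = φ(b) implies a = b.
We have gcd(88, 98) = 2 > 1. Taking a = 0 and b = 49: φ(0) = 17 and φ(49) = 88·49 + 17 = 4329 ≡ 17 (mod 98).
So φ(0) = φ(49) while 0 ≠ 49, so φ is not injective.
Since φ is not injective, we find the least positive k with φ(k) = φ(0): this means 88k ≡ 0 (mod 98), i.e. 98 ∣ 88k. Since gcd(88, 98) = 2, dividing through by 2 this holds exactly when 49 ∣ 44k, and as gcd(44, 49) = 1, exactly when 49 ∣ k.
The smallest positive such k is 49.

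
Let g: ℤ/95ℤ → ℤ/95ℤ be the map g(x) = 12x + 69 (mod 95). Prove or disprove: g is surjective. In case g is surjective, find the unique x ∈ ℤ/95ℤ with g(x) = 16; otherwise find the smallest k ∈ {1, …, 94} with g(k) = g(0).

51

Since gcd(12, 95) = 1, 12 is invertible modulo 95. Euclid's algorithm: 95 = 7·12 + 11, 12 = 1·11 + 1; back-substituting gives 1 = 8·12 − 1·95, so 12⁻¹ ≡ 8 (mod 95).
Then y ↦ 8(y − 69) is a two-sided inverse to g, so every y ∈ ℤ/95ℤ has a preimage.
Hence g is surjective.
Since g is surjective, we find g⁻¹(16): we need 12x ≡ 16 − 69 ≡ 42 (mod 95). Using 12⁻¹ = 8: x ≡ 8·42 = 336 = 3·95 + 51, so x = 51.
Check: g(51) = 12·51 + 69 = 681 = 7·95 + 16 ≡ 16 (mod 95).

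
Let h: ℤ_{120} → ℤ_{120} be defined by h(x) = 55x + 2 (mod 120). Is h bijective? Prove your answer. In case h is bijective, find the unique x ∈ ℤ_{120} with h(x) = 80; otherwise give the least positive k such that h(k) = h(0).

Recall that h is injective if h(s) = h(t) implies s = t.
We have gcd(55, 120) = 5 > 1. Taking s = 0 and t = 24: h(0) = 2 and h(24) = 55·24 + 2 = 1322 ≡ 2 (mod 120).
So h(0) = h(24) while 0 ≠ 24, therefore h is not injective, hence not bijective.
Since h is not bijective, we find the least positive k with h(k) = h(0): this means 55k ≡ 0 (mod 120), i.e. 120 ∣ 55k. Since gcd(55, 120) = 5, dividing through by 5 this holds exactly when 24 ∣ 11k, and as gcd(11, 24) = 1, exactly when 24 ∣ k.
The smallest positive such k is 24.

24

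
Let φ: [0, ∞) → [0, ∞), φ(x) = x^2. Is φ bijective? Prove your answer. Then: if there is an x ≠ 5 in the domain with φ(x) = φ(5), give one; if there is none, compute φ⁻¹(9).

On [0, ∞), x ↦ x^2 is strictly increasing (injective) and for any y ∈ [0, ∞) the 2nd root y^{1/2} lies in [0, ∞) (surjective). So φ is bijective.
Since x ↦ x^2 is strictly increasing on [0, ∞), it is injective there, so no x ≠ 5 in the domain has φ(x) = φ(5). We therefore compute φ⁻¹(9) = 9^{1/2} = 3 (indeed 3^2 = 9).

3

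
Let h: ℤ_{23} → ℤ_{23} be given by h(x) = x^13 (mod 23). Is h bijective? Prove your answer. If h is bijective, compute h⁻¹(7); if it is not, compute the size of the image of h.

19

Since 23 is prime, the nonzero elements of ℤ_{23} form a cyclic group of order 22.
As gcd(13, 22) = 1, raising to the 13th power is a bijection on this group: if x_1^13 ≡ x_2^13 then (x_1x_2^{−1})^13 = 1, and the only element of order dividing gcd(13, 22) = 1 is 1, so x_1 = x_2.
With h(0) = 0 this makes h injective on all of ℤ_{23}, hence bijective (finite equal-size domain and codomain). In particular h is bijective.
Since h is bijective, we find the preimage of 7. The inverse of x ↦ x^13 on (ℤ_{23})^× is x ↦ x^17, because 13·17 = 221 = 10·22 + 1 ≡ 1 (mod 22) and x^{22} = 1 for x ≠ 0 (Fermat). So h⁻¹(7) = 7^17 mod 23.
Repeated squaring mod 23: 7^1 ≡ 7, 7^2 ≡ 7² = 49 ≡ 3, 7^4 ≡ 3² = 9, 7^8 ≡ 9² = 81 ≡ 12, 7^16 ≡ 12² = 144 ≡ 6. Since 17 = 16 + 1, 7^17 ≡ 6·7: 6·7 = 42 ≡ 19. So 7^17 ≡ 19 (mod 23).
Hence h⁻¹(7) = 19.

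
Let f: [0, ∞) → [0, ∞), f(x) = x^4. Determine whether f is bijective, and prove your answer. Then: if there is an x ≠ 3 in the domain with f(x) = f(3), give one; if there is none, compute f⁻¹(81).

On [0, ∞), x ↦ x^4 is strictly increasing (injective) and for any y ∈ [0, ∞) the 4th root y^{1/4} lies in [0, ∞) (surjective). So f is bijective.
Since x ↦ x^4 is strictly increasing on [0, ∞), it is injective there, so no x ≠ 3 in the domain has f(x) = f(3). We therefore compute f⁻¹(81) = 81^{1/4} = 3 (indeed 3^4 = 81).

3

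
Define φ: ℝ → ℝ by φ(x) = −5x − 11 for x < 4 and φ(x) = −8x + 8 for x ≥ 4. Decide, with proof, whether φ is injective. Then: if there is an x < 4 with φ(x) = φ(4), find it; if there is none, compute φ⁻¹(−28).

Both pieces are strictly decreasing (slopes −5 and −8), so each is injective on its own interval.
The left piece maps (−∞, 4) onto (−31, ∞); the right piece maps [4, ∞) onto (−∞, −24].
These images overlap. In particular φ(4) = −24 (right piece), and solving −5x − 11 = −24 on the left piece gives x = 13/5 < 4.
So φ(13/5) = φ(4) with 13/5 ≠ 4, and φ is not injective. This x = 13/5 is the requested value below 4.

13/5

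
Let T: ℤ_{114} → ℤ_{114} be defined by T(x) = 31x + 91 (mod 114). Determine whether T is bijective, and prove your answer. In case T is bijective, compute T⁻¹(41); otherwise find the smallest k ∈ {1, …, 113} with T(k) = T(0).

94

If T(u) = T(v), then 31u ≡ 31v (mod 114). Because gcd(31, 114) = 1, we may cancel 31 to get u ≡ v (mod 114).
We now compute 31⁻¹ mod 114 explicitly. Euclid's algorithm: 114 = 3·31 + 21, 31 = 1·21 + 10, 21 = 2·10 + 1; back-substituting gives 1 = 103·31 − 28·114, so 31⁻¹ ≡ 103 (mod 114).
Then y ↦ 103(y − 91) is a two-sided inverse to T, so every y ∈ ℤ_{114} has a preimage.
Hence T is bijective.
Since T is bijective, we find T⁻¹(41): we need 31x ≡ 41 − 91 ≡ 64 (mod 114). Using 31⁻¹ = 103: x ≡ 103·64 = 6592 = 57·114 + 94, so x = 94.
Check: T(94) = 31·94 + 91 = 3005 = 26·114 + 41 ≡ 41 (mod 114).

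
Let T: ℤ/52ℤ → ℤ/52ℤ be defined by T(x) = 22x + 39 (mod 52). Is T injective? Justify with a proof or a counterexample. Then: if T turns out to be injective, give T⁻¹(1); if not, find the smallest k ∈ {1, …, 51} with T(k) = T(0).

26

By definition, T is injective when T(a) = T(b) forces a = b.
We have gcd(22, 52) = 2 > 1. Taking a = 0 and b = 26: T(0) = 39 and T(26) = 22·26 + 39 = 611 ≡ 39 (mod 52).
So T(0) = T(26) while 0 ≠ 26, thus T is not injective.
Since T is not injective, we find the least positive k with T(k) = T(0): this means 22k ≡ 0 (mod 52), i.e. 52 ∣ 22k. Since gcd(22, 52) = 2, dividing through by 2 this holds exactly when 26 ∣ 11k, and as gcd(11, 26) = 1, exactly when 26 ∣ k.
The smallest positive such k is 26.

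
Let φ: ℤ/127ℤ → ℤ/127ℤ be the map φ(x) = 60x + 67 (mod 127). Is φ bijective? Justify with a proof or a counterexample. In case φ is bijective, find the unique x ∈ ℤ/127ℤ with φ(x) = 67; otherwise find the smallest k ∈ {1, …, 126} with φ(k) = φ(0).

If φ(s) = φ(t), then 60s ≡ 60t (mod 127). Because gcd(60, 127) = 1, we may cancel 60 to get s ≡ t (mod 127).
We now compute 60⁻¹ mod 127 explicitly. Euclid's algorithm: 127 = 2·60 + 7, 60 = 8·7 + 4, 7 = 1·4 + 3, 4 = 1·3 + 1; back-substituting gives 1 = 36·60 − 17·127, so 60⁻¹ ≡ 36 (mod 127).
Then y ↦ 36(y − 67) is a two-sided inverse to φ, so every y ∈ ℤ/127ℤ has a preimage.
Thus φ is bijective.
Since φ is bijective, we compute φ⁻¹(67): solve 60x + 67 ≡ 67 (mod 127), i.e. 60x ≡ 0 (mod 127).
Multiplying by 60⁻¹ = 36 gives x ≡ 36·0 = 0 ≡ 0 (mod 127).
Check: φ(0) = 60·0 + 67 = 67 ≡ 67 (mod 127).

0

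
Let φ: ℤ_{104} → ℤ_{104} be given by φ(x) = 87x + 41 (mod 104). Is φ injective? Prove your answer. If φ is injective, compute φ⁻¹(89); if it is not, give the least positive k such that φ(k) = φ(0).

If φ(x_1) = φ(x_2), then 87x_1 ≡ 87x_2 (mod 104). Because gcd(87, 104) = 1, we may cancel 87 to get x_1 ≡ x_2 (mod 104).
So φ is injective.
We now compute 87⁻¹ mod 104 explicitly. Euclid's algorithm: 104 = 1·87 + 17, 87 = 5·17 + 2, 17 = 8·2 + 1; back-substituting gives 1 = 55·87 − 46·104, so 87⁻¹ ≡ 55 (mod 104).
Since φ is injective, we compute φ⁻¹(89): solve 87x + 41 ≡ 89 (mod 104), i.e. 87x ≡ 48 (mod 104).
Multiplying by 87⁻¹ = 55 gives x ≡ 55·48 = 2640 = 25·104 + 40 ≡ 40 (mod 104).
Check: φ(40) = 87·40 + 41 = 3521 = 33·104 + 89 ≡ 89 (mod 104).

40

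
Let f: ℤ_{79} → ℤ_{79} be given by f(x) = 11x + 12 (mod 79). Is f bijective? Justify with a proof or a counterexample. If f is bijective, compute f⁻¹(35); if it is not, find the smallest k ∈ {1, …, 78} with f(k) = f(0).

38

If f(s) = f(t), then 11s ≡ 11t (mod 79). Because gcd(11, 79) = 1, we may cancel 11 to get s ≡ t (mod 79).
We now compute 11⁻¹ mod 79 explicitly. Euclid's algorithm: 79 = 7·11 + 2, 11 = 5·2 + 1; back-substituting gives 1 = 36·11 − 5·79, so 11⁻¹ ≡ 36 (mod 79).
Then y ↦ 36(y − 12) is a two-sided inverse to f, so every y ∈ ℤ_{79} has a preimage.
Therefore f is bijective.
Since f is bijective, we compute f⁻¹(35): solve 11x + 12 ≡ 35 (mod 79), i.e. 11x ≡ 23 (mod 79).
Multiplying by 11⁻¹ = 36 gives x ≡ 36·23 = 828 = 10·79 + 38 ≡ 38 (mod 79).
Check: f(38) = 11·38 + 12 = 430 = 5·79 + 35 ≡ 35 (mod 79).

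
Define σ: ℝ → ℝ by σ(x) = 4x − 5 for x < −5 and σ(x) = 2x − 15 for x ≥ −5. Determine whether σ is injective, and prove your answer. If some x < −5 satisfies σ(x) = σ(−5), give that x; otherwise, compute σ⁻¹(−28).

Both pieces are strictly increasing (slopes 4 and 2), so each is injective on its own interval.
The left piece maps (−∞, −5) onto (−∞, −25); the right piece maps [−5, ∞) onto [−25, ∞).
These images are disjoint, so no value is attained by both pieces. Thus σ is injective.
Because the two images are disjoint, no x < −5 has σ(x) = σ(−5), so we compute σ⁻¹(−28): −28 lies in (−∞, −25), so solve 4x − 5 = −28: x = (−28 + 5)/4 = −23/4.

-23/4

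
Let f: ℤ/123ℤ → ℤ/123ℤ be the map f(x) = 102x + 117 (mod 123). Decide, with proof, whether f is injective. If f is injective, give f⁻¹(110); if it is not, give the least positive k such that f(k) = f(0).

Recall that f is injective if f(s) = f(t) implies s = t.
We have gcd(102, 123) = 3 > 1. Taking s = 0 and t = 41: f(0) = 117 and f(41) = 102·41 + 117 = 4299 ≡ 117 (mod 123).
So f(0) = f(41) while 0 ≠ 41, therefore f is not injective.
Since f is not injective, we find the least positive k with f(k) = f(0): this means 102k ≡ 0 (mod 123), i.e. 123 ∣ 102k. Since gcd(102, 123) = 3, dividing through by 3 this holds exactly when 41 ∣ 34k, and as gcd(34, 41) = 1, exactly when 41 ∣ k.
The smallest positive such k is 41.

41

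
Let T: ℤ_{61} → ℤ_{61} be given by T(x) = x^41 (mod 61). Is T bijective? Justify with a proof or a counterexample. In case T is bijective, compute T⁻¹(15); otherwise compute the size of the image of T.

Since 61 is prime, the nonzero elements of ℤ_{61} form a cyclic group of order 60.
As gcd(41, 60) = 1, raising to the 41st power is a bijection on this group: if a^41 ≡ b^41 then (ab^{−1})^41 = 1, and the only element of order dividing gcd(41, 60) = 1 is 1, so a = b.
With T(0) = 0 this makes T injective on all of ℤ_{61}, hence bijective (finite equal-size domain and codomain). In particular T is bijective.
Since T is bijective, we find the preimage of 15. The inverse of x ↦ x^41 on (ℤ_{61})^× is x ↦ x^41, because 41·41 = 1681 = 28·60 + 1 ≡ 1 (mod 60) and x^{60} = 1 for x ≠ 0 (Fermat). So T⁻¹(15) = 15^41 mod 61.
Repeated squaring mod 61: 15^1 ≡ 15, 15^2 ≡ 15² = 225 ≡ 42, 15^4 ≡ 42² = 1764 ≡ 56, 15^8 ≡ 56² = 3136 ≡ 25, 15^16 ≡ 25² = 625 ≡ 15, 15^32 ≡ 15² = 225 ≡ 42. Since 41 = 32 + 8 + 1, 15^41 ≡ 42·25·15: 42·25 = 1050 ≡ 13, then 13·15 = 195 ≡ 12. So 15^41 ≡ 12 (mod 61).
Hence T⁻¹(15) = 12.

12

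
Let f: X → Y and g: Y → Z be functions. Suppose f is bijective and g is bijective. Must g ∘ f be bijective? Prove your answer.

Injectivity: if g(f(u)) = g(f(v)) then f(u) = f(v) (g injective) so u = v (f injective).
Surjectivity: for c ∈ Z pick b with g(b) = c, then a with f(a) = b; then (g ∘ f)(a) = c.
So g ∘ f is bijective.

bijective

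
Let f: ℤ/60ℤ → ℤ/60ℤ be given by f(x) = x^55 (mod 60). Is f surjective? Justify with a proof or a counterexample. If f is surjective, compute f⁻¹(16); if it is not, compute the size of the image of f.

45

f(0) = 0^55 = 0.
f(30): Repeated squaring mod 60: 30^1 ≡ 30, 30^2 ≡ 30² = 900 ≡ 0, 30^4 ≡ 0² = 0, 30^8 ≡ 0² = 0, 30^16 ≡ 0² = 0, 30^32 ≡ 0² = 0. Since 55 = 32 + 16 + 4 + 2 + 1, 30^55 ≡ 0·0·0·0·30: 0·0 = 0, then 0·0 = 0, then 0·0 = 0, then 0·30 = 0. So 30^55 ≡ 0 (mod 60).
So f(0) = f(30) = 0 while 0 ≠ 30, therefore f is not injective.
A non-injective map from the 60-element set ℤ/60ℤ to itself takes at most 59 distinct values, so it cannot be surjective. So f is not surjective.
Since f is not surjective, we determine |image(f)|. Computing x^55 mod 60 for each x (by repeated squaring, reducing mod 60 at every step), the values f(0), f(1), …, f(59) are: 0, 1, 8, 27, 4, 5, 36, 43, 32, 9, 40, 11, 48, 37, 44, 15, 16, 53, 12, 19, 20, 21, 28, 47, 24, 25, 56, 3, 52, 29, 0, 31, 8, 57, 4, 35, 36, 13, 32, 39, 40, 41, 48, 7, 44, 45, 16, 23, 12, 49, 20, 51, 28, 17, 24, 55, 56, 33, 52, 59.
The distinct values are {0, 1, 3, 4, 5, 7, 8, 9, 11, 12, 13, 15, 16, 17, 19, 20, 21, 23, 24, 25, 27, 28, 29, 31, 32, 33, 35, 36, 37, 39, 40, 41, 43, 44, 45, 47, 48, 49, 51, 52, 53, 55, 56, 57, 59}; there are 45 of them.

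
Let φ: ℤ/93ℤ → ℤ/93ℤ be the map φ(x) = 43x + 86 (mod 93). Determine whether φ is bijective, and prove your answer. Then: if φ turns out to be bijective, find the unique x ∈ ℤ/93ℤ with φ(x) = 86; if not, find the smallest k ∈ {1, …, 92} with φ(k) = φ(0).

0

If φ(a) = φ(b), then 43a ≡ 43b (mod 93). Because gcd(43, 93) = 1, we may cancel 43 to get a ≡ b (mod 93).
We now compute 43⁻¹ mod 93 explicitly. Euclid's algorithm: 93 = 2·43 + 7, 43 = 6·7 + 1; back-substituting gives 1 = 13·43 − 6·93, so 43⁻¹ ≡ 13 (mod 93).
For any y ∈ ℤ/93ℤ, x = 13(y − 86) mod 93 satisfies φ(x) = 43·13(y − 86) + 86 ≡ y (since 43·13 ≡ 1 mod 93). So every y has a preimage.
Therefore φ is bijective.
Since φ is bijective, we find φ⁻¹(86): we need 43x ≡ 86 − 86 ≡ 0 (mod 93). Using 43⁻¹ = 13: x ≡ 13·0 = 0, so x = 0.
Check: φ(0) = 43·0 + 86 = 86 ≡ 86 (mod 93).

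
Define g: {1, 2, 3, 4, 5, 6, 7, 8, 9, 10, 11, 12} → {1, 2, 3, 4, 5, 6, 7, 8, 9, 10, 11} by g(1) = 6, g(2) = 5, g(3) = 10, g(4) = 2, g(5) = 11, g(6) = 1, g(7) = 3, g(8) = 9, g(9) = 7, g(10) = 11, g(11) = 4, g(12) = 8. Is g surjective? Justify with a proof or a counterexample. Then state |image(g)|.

Every element of the codomain has a preimage: 1 = g(6), 2 = g(4), 3 = g(7), 4 = g(11), 5 = g(2), 6 = g(1), 7 = g(9), 8 = g(12), 9 = g(8), 10 = g(3), 11 = g(5).
Hence g is surjective.
The image of g is {1, 2, 3, 4, 5, 6, 7, 8, 9, 10, 11}, which has 11 elements.

11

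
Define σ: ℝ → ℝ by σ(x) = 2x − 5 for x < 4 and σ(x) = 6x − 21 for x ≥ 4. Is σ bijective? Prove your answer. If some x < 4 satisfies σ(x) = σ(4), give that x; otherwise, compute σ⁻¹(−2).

Both pieces are strictly increasing (slopes 2 and 6), so each is injective on its own interval.
The left piece maps (−∞, 4) onto (−∞, 3); the right piece maps [4, ∞) onto [3, ∞).
Since 3 = 3, the images partition ℝ: σ is injective and surjective, hence bijective.
Because the two images are disjoint, no x < 4 has σ(x) = σ(4), so we compute σ⁻¹(−2): −2 lies in (−∞, 3), so solve 2x − 5 = −2: x = (−2 + 5)/2 = 3/2.

3/2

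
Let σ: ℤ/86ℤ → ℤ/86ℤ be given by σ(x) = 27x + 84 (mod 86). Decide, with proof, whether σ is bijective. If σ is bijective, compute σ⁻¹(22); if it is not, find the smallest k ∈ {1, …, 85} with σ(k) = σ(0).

If σ(s) = σ(t), then 27s ≡ 27t (mod 86). Because gcd(27, 86) = 1, we may cancel 27 to get s ≡ t (mod 86).
We now compute 27⁻¹ mod 86 explicitly. Euclid's algorithm: 86 = 3·27 + 5, 27 = 5·5 + 2, 5 = 2·2 + 1; back-substituting gives 1 = 51·27 − 16·86, so 27⁻¹ ≡ 51 (mod 86).
Then y ↦ 51(y − 84) is a two-sided inverse to σ, so every y ∈ ℤ/86ℤ has a preimage.
Thus σ is bijective.
Since σ is bijective, we find σ⁻¹(22): we need 27x ≡ 22 − 84 ≡ 24 (mod 86). Using 27⁻¹ = 51: x ≡ 51·24 = 1224 = 14·86 + 20, so x = 20.
Check: σ(20) = 27·20 + 84 = 624 = 7·86 + 22 ≡ 22 (mod 86).

20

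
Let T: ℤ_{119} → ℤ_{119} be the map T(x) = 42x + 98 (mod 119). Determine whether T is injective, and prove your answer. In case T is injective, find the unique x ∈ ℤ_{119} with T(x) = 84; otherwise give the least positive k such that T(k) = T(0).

Recall: T is injective if T(x_1) = T(x_2) implies x_1 = x_2.
We have gcd(42, 119) = 7 > 1. Taking x_1 = 0 and x_2 = 17: T(0) = 98 and T(17) = 42·17 + 98 = 812 ≡ 98 (mod 119).
So T(0) = T(17) while 0 ≠ 17, thus T is not injective.
Since T is not injective, we find the least positive k with T(k) = T(0): this means 42k ≡ 0 (mod 119), i.e. 119 ∣ 42k. Since gcd(42, 119) = 7, dividing through by 7 this holds exactly when 17 ∣ 6k, and as gcd(6, 17) = 1, exactly when 17 ∣ k.
The smallest positive such k is 17.

17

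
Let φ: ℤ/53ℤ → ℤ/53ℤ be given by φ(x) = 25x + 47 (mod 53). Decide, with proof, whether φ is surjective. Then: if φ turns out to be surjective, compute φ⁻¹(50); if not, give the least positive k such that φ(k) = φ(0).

Since gcd(25, 53) = 1, 25 is invertible modulo 53. Euclid's algorithm: 53 = 2·25 + 3, 25 = 8·3 + 1; back-substituting gives 1 = 17·25 − 8·53, so 25⁻¹ ≡ 17 (mod 53).
Then y ↦ 17(y − 47) is a two-sided inverse to φ, so every y ∈ ℤ/53ℤ has a preimage.
Therefore φ is surjective.
Since φ is surjective, we find φ⁻¹(50): we need 25x ≡ 50 − 47 ≡ 3 (mod 53). Using 25⁻¹ = 17: x ≡ 17·3 = 51, so x = 51.
Check: φ(51) = 25·51 + 47 = 1322 = 24·53 + 50 ≡ 50 (mod 53).

51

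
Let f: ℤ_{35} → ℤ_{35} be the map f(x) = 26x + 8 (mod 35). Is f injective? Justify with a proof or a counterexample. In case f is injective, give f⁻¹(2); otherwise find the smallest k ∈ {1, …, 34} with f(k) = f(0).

Suppose f(x_1) = f(x_2) in ℤ_{35}. Then 26x_1 + 8 ≡ 26x_2 + 8 (mod 35), so 26(x_1 − x_2) ≡ 0 (mod 35).
Since gcd(26, 35) = 1, 26 is invertible modulo 35, therefore x_1 − x_2 ≡ 0 (mod 35), i.e. x_1 = x_2.
Therefore f is injective.
We now compute 26⁻¹ mod 35 explicitly. Euclid's algorithm: 35 = 1·26 + 9, 26 = 2·9 + 8, 9 = 1·8 + 1; back-substituting gives 1 = 31·26 − 23·35, so 26⁻¹ ≡ 31 (mod 35).
Since f is injective, we compute f⁻¹(2): solve 26x + 8 ≡ 2 (mod 35), i.e. 26x ≡ 29 (mod 35).
Multiplying by 26⁻¹ = 31 gives x ≡ 31·29 = 899 = 25·35 + 24 ≡ 24 (mod 35).
Check: f(24) = 26·24 + 8 = 632 = 18·35 + 2 ≡ 2 (mod 35).

24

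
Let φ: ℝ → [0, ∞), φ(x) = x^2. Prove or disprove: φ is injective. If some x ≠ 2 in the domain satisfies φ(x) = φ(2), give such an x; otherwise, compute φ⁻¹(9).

φ(2) = 4 = (−2)^2 = φ(−2) (since 2 is even), with 2 ≠ −2. So φ is not injective.
For the follow-up, such an x exists: taking x = −2 ∈ ℝ gives φ(−2) = 4 = φ(2) with −2 ≠ 2.

-2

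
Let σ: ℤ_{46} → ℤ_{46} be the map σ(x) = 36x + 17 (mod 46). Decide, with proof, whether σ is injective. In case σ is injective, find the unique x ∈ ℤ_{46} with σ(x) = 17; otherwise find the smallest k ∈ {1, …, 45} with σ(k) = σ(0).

Recall that injectivity means: for all u, v in the domain, σ(u) = σ(v) implies u = v.
We have gcd(36, 46) = 2 > 1. Taking u = 0 and v = 23: σ(0) = 17 and σ(23) = 36·23 + 17 = 845 ≡ 17 (mod 46).
So σ(0) = σ(23) while 0 ≠ 23, so σ is not injective.
Since σ is not injective, we find the least positive k with σ(k) = σ(0): this means 36k ≡ 0 (mod 46), i.e. 46 ∣ 36k. Since gcd(36, 46) = 2, dividing through by 2 this holds exactly when 23 ∣ 18k, and as gcd(18, 23) = 1, exactly when 23 ∣ k.
The smallest positive such k is 23.

23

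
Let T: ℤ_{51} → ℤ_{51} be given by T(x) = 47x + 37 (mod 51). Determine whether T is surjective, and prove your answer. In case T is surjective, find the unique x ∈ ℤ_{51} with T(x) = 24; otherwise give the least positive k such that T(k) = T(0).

16

Since gcd(47, 51) = 1, 47 is invertible modulo 51. Euclid's algorithm: 51 = 1·47 + 4, 47 = 11·4 + 3, 4 = 1·3 + 1; back-substituting gives 1 = 38·47 − 35·51, so 47⁻¹ ≡ 38 (mod 51).
For any y ∈ ℤ_{51}, x = 38(y − 37) mod 51 satisfies T(x) = 47·38(y − 37) + 37 ≡ y (since 47·38 ≡ 1 mod 51). So every y has a preimage.
So T is surjective.
Since T is surjective, we find T⁻¹(24): we need 47x ≡ 24 − 37 ≡ 38 (mod 51). Using 47⁻¹ = 38: x ≡ 38·38 = 1444 = 28·51 + 16, so x = 16.
Check: T(16) = 47·16 + 37 = 789 = 15·51 + 24 ≡ 24 (mod 51).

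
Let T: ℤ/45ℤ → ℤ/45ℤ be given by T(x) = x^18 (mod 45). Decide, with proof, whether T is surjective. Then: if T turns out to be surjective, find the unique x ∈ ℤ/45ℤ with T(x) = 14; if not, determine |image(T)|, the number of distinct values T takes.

T(1) = 1^18 = 1.
T(4): Repeated squaring mod 45: 4^1 ≡ 4, 4^2 ≡ 4² = 16, 4^4 ≡ 16² = 256 ≡ 31, 4^8 ≡ 31² = 961 ≡ 16, 4^16 ≡ 16² = 256 ≡ 31. Since 18 = 16 + 2, 4^18 ≡ 31·16: 31·16 = 496 ≡ 1. So 4^18 ≡ 1 (mod 45).
So T(1) = T(4) = 1 while 1 ≠ 4, so T is not injective.
A non-injective map from the 45-element set ℤ/45ℤ to itself takes at most 44 distinct values, so it cannot be surjective. Therefore T is not surjective.
Since T is not surjective, we determine |image(T)|. Computing x^18 mod 45 for each x (by repeated squaring, reducing mod 45 at every step), the values T(0), T(1), …, T(44) are: 0, 1, 19, 9, 1, 10, 36, 19, 19, 36, 10, 1, 9, 19, 1, 0, 1, 19, 9, 1, 10, 36, 19, 19, 36, 10, 1, 9, 19, 1, 0, 1, 19, 9, 1, 10, 36, 19, 19, 36, 10, 1, 9, 19, 1.
The distinct values are {0, 1, 9, 10, 19, 36}; there are 6 of them.

6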